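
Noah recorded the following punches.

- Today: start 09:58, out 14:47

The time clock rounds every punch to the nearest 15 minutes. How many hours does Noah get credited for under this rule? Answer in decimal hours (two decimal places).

4.75 hours

Today: in 09:58→10:00, out 14:47→14:45; 4 h 45 min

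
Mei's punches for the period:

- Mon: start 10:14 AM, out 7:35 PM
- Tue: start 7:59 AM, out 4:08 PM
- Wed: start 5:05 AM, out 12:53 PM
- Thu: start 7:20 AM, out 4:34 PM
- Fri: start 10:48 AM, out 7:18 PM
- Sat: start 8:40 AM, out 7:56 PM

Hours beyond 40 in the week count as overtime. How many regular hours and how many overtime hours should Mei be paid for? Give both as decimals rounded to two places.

Mon: 10:14 AM–7:35 PM = 9 h 21 min
Tue: 7:59 AM–4:08 PM = 8 h 9 min
Wed: 5:05 AM–12:53 PM = 7 h 48 min
Thu: 7:20 AM–4:34 PM = 9 h 14 min
Fri: 10:48 AM–7:18 PM = 8 h 30 min
Sat: 8:40 AM–7:56 PM = 11 h 16 min
Total worked: 54 h 18 min = 54.30 h.
Threshold 40 h → overtime 14 h 18 min, regular 40 h 0 min.

Regular 40.00 hours, overtime 14.30 hours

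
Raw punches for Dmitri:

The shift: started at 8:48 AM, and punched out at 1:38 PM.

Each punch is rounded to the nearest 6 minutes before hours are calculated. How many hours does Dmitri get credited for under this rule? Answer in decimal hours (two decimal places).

The shift: in 8:48 AM→8:48 AM, out 1:38 PM→1:36 PM; 4 h 48 min

4.80 hours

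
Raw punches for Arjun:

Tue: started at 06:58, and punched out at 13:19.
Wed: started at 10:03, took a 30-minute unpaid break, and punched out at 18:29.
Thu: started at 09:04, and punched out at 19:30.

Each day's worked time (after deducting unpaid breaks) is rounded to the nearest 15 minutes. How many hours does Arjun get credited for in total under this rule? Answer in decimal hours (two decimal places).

24.75 hours

Tue: 06:58–13:19 = 6 h 21 min → rounds to 6 h 15 min
Wed: 10:03–18:29 = 8 h 26 min − 30 min = 7 h 56 min → rounds to 8 h 0 min
Thu: 09:04–19:30 = 10 h 26 min → rounds to 10 h 30 min
Total credited: 24 h 45 min.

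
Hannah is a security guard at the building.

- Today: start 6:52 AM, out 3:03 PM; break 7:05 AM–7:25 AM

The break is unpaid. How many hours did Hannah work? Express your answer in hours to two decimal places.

7.85 hours

Today: 6:52 AM–3:03 PM = 8 h 11 min; less 20 min break → 7 h 51 min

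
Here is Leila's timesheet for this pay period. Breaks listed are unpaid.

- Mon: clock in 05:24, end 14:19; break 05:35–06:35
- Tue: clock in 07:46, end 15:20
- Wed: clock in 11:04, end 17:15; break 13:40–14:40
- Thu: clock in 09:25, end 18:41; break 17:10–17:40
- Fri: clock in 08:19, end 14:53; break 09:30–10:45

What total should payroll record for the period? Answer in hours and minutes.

34 h 45 min

Mon: 05:24–14:19 = 8 h 55 min; less 60 min break → 7 h 55 min
Tue: 07:46–15:20 = 7 h 34 min
Wed: 11:04–17:15 = 6 h 11 min; less 60 min break → 5 h 11 min
Thu: 09:25–18:41 = 9 h 16 min; less 30 min break → 8 h 46 min
Fri: 08:19–14:53 = 6 h 34 min; less 75 min break → 5 h 19 min
Total: 7 h 55 min + 7 h 34 min + 5 h 11 min + 8 h 46 min + 5 h 19 min = 34 h 45 min.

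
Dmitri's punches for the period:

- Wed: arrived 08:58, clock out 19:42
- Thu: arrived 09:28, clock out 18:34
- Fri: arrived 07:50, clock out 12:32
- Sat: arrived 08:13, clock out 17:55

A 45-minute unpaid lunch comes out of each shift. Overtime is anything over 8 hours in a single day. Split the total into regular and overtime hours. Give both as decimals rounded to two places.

Wed: 08:58–19:42 = 10 h 44 min; less 45 min break → 9 h 59 min
Thu: 09:28–18:34 = 9 h 6 min; less 45 min break → 8 h 21 min
Fri: 07:50–12:32 = 4 h 42 min; less 45 min break → 3 h 57 min
Sat: 08:13–17:55 = 9 h 42 min; less 45 min break → 8 h 57 min
Wed reg 8 h 0 min / OT 1 h 59 min; Thu reg 8 h 0 min / OT 0 h 21 min; Fri reg 3 h 57 min / OT 0 h 0 min; Sat reg 8 h 0 min / OT 0 h 57 min.
Totals: regular 27 h 57 min, overtime 3 h 17 min.

Regular 27.95 hours, overtime 3.28 hours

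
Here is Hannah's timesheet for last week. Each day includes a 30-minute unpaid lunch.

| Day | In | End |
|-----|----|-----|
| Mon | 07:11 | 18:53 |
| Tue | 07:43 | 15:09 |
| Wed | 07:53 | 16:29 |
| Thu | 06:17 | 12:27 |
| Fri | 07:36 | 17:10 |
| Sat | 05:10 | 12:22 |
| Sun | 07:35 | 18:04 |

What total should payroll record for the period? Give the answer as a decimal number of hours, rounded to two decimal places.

57.65 hours

Mon: 07:11–18:53 = 11 h 42 min; less 30 min break → 11 h 12 min
Tue: 07:43–15:09 = 7 h 26 min; less 30 min break → 6 h 56 min
Wed: 07:53–16:29 = 8 h 36 min; less 30 min break → 8 h 6 min
Thu: 06:17–12:27 = 6 h 10 min; less 30 min break → 5 h 40 min
Fri: 07:36–17:10 = 9 h 34 min; less 30 min break → 9 h 4 min
Sat: 05:10–12:22 = 7 h 12 min; less 30 min break → 6 h 42 min
Sun: 07:35–18:04 = 10 h 29 min; less 30 min break → 9 h 59 min
Total: 11 h 12 min + 6 h 56 min + 8 h 6 min + 5 h 40 min + 9 h 4 min + 6 h 42 min + 9 h 59 min = 57 h 39 min.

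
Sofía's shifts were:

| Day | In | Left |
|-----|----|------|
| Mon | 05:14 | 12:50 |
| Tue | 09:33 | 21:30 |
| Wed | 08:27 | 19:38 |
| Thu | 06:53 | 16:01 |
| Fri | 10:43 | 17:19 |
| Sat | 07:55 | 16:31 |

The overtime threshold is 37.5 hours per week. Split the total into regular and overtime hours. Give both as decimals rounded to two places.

Mon: 05:14–12:50 = 7 h 36 min
Tue: 09:33–21:30 = 11 h 57 min
Wed: 08:27–19:38 = 11 h 11 min
Thu: 06:53–16:01 = 9 h 8 min
Fri: 10:43–17:19 = 6 h 36 min
Sat: 07:55–16:31 = 8 h 36 min
Total worked: 55 h 4 min = 55.07 h.
Threshold 37.5 h → overtime 17 h 34 min, regular 37 h 30 min.

Regular 37.50 hours, overtime 17.57 hours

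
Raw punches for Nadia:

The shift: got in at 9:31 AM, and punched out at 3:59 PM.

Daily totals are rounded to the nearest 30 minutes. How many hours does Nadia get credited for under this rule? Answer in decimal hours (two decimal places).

The shift: 9:31 AM–3:59 PM = 6 h 28 min → rounds to 6 h 30 min

6.50 hours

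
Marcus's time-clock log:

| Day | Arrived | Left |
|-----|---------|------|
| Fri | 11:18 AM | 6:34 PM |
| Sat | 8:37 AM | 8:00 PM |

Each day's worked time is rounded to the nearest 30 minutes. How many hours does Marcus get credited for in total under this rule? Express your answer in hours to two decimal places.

Fri: 11:18 AM–6:34 PM = 7 h 16 min → rounds to 7 h 30 min
Sat: 8:37 AM–8:00 PM = 11 h 23 min → rounds to 11 h 30 min
Total credited: 19 h 0 min.

19.00 hours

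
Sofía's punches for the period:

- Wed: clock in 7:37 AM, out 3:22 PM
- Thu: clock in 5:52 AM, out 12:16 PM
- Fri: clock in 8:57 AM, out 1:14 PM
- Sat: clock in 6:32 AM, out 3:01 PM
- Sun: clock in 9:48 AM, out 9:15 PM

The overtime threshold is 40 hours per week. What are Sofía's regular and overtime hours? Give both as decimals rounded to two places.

Regular 38.37 hours, overtime 0.00 hours

Wed: 7:37 AM–3:22 PM = 7 h 45 min
Thu: 5:52 AM–12:16 PM = 6 h 24 min
Fri: 8:57 AM–1:14 PM = 4 h 17 min
Sat: 6:32 AM–3:01 PM = 8 h 29 min
Sun: 9:48 AM–9:15 PM = 11 h 27 min
Total worked: 38 h 22 min = 38.37 h.
Threshold 40 h → overtime 0 h 0 min, regular 38 h 22 min.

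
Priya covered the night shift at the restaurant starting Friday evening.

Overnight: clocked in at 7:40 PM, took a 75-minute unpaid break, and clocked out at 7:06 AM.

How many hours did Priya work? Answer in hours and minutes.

10 h 11 min

Overnight: 7:40 PM → midnight = 4 h 20 min; midnight → 7:06 AM = 7 h 6 min; span 11 h 26 min; less 75 min break → 10 h 11 min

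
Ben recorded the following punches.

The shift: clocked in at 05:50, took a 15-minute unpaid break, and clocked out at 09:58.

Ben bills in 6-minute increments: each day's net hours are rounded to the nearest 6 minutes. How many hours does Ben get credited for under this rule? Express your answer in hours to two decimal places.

3.90 hours

The shift: 05:50–09:58 = 4 h 8 min − 15 min = 3 h 53 min → rounds to 3 h 54 min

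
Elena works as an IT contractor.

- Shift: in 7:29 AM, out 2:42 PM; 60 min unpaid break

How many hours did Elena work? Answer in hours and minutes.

6 h 13 min

Shift: 7:29 AM–2:42 PM = 7 h 13 min; less 60 min break → 6 h 13 min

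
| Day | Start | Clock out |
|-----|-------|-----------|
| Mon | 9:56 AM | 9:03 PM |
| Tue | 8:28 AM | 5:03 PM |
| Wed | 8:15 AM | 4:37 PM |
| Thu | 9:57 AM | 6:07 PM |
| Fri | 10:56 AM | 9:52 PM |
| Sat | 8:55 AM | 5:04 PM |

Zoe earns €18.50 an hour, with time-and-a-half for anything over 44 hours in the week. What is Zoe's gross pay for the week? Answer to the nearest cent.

Mon: 9:56 AM–9:03 PM = 11 h 7 min
Tue: 8:28 AM–5:03 PM = 8 h 35 min
Wed: 8:15 AM–4:37 PM = 8 h 22 min
Thu: 9:57 AM–6:07 PM = 8 h 10 min
Fri: 10:56 AM–9:52 PM = 10 h 56 min
Sat: 8:55 AM–5:04 PM = 8 h 9 min
Total worked: 55 h 19 min = 3319 min.
Regular 44 h 0 min = 2640 min at €18.50/h; overtime 11 h 19 min = 679 min at €27.75/h.
Pay = (2640 × €18.50 + 679 × €27.75) ÷ 60 = €1128.04.

€1128.04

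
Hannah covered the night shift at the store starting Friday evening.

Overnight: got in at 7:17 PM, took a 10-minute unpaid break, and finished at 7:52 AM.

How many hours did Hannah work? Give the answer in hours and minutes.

12 h 25 min

Overnight: 7:17 PM → midnight = 4 h 43 min; midnight → 7:52 AM = 7 h 52 min; span 12 h 35 min; less 10 min break → 12 h 25 min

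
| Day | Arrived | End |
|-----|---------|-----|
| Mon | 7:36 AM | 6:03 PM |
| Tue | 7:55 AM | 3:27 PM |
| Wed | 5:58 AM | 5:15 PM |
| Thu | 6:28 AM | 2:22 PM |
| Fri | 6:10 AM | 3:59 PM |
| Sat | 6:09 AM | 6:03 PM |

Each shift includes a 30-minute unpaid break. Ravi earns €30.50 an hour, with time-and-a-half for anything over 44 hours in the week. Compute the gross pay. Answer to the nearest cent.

€1885.66

Mon: 7:36 AM–6:03 PM = 10 h 27 min; less 30 min break → 9 h 57 min
Tue: 7:55 AM–3:27 PM = 7 h 32 min; less 30 min break → 7 h 2 min
Wed: 5:58 AM–5:15 PM = 11 h 17 min; less 30 min break → 10 h 47 min
Thu: 6:28 AM–2:22 PM = 7 h 54 min; less 30 min break → 7 h 24 min
Fri: 6:10 AM–3:59 PM = 9 h 49 min; less 30 min break → 9 h 19 min
Sat: 6:09 AM–6:03 PM = 11 h 54 min; less 30 min break → 11 h 24 min
Total worked: 55 h 53 min = 3353 min.
Regular 44 h 0 min = 2640 min at €30.50/h; overtime 11 h 53 min = 713 min at €45.75/h.
Pay = (2640 × €30.50 + 713 × €45.75) ÷ 60 = €1885.66.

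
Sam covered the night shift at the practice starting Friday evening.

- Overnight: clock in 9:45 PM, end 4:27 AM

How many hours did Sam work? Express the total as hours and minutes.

6 h 42 min

Overnight: 9:45 PM → midnight = 2 h 15 min; midnight → 4:27 AM = 4 h 27 min; span 6 h 42 min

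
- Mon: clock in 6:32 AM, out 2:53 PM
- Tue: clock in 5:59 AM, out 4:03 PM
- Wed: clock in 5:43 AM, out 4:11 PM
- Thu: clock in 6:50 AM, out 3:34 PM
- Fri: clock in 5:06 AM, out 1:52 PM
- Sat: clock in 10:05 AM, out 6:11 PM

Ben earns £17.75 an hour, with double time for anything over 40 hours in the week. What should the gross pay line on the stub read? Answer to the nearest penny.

£1224.16

Mon: 6:32 AM–2:53 PM = 8 h 21 min
Tue: 5:59 AM–4:03 PM = 10 h 4 min
Wed: 5:43 AM–4:11 PM = 10 h 28 min
Thu: 6:50 AM–3:34 PM = 8 h 44 min
Fri: 5:06 AM–1:52 PM = 8 h 46 min
Sat: 10:05 AM–6:11 PM = 8 h 6 min
Total worked: 54 h 29 min = 3269 min.
Regular 40 h 0 min = 2400 min at £17.75/h; overtime 14 h 29 min = 869 min at £35.50/h.
Pay = (2400 × £17.75 + 869 × £35.50) ÷ 60 = £1224.16.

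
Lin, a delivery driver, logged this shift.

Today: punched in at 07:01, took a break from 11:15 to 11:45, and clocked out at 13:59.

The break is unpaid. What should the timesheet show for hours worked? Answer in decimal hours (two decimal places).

6.47 hours

Today: 07:01–13:59 = 6 h 58 min; less 30 min break → 6 h 28 min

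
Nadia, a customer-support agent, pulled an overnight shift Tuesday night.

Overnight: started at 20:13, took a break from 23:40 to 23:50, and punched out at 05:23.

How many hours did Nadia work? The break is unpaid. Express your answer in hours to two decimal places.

9.00 hours

Overnight: 20:13 → midnight = 3 h 47 min; midnight → 05:23 = 5 h 23 min; span 9 h 10 min; less 10 min break → 9 h 0 min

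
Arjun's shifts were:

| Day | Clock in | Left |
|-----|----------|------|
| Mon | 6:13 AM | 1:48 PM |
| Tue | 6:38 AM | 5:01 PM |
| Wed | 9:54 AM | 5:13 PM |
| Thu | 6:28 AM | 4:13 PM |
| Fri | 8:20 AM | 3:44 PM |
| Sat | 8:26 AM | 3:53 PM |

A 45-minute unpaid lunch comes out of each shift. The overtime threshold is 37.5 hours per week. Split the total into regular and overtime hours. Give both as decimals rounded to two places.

Regular 37.50 hours, overtime 7.88 hours

Mon: 6:13 AM–1:48 PM = 7 h 35 min; less 45 min break → 6 h 50 min
Tue: 6:38 AM–5:01 PM = 10 h 23 min; less 45 min break → 9 h 38 min
Wed: 9:54 AM–5:13 PM = 7 h 19 min; less 45 min break → 6 h 34 min
Thu: 6:28 AM–4:13 PM = 9 h 45 min; less 45 min break → 9 h 0 min
Fri: 8:20 AM–3:44 PM = 7 h 24 min; less 45 min break → 6 h 39 min
Sat: 8:26 AM–3:53 PM = 7 h 27 min; less 45 min break → 6 h 42 min
Total worked: 45 h 23 min = 45.38 h.
Threshold 37.5 h → overtime 7 h 53 min, regular 37 h 30 min.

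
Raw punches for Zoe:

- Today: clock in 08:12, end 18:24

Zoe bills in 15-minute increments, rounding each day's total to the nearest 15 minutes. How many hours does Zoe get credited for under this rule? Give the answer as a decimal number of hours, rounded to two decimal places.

10.25 hours

Today: 08:12–18:24 = 10 h 12 min → rounds to 10 h 15 min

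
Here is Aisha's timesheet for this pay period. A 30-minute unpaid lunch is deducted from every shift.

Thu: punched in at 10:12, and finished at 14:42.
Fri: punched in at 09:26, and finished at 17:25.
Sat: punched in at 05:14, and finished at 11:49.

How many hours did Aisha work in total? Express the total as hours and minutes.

17 h 34 min

Thu: 10:12–14:42 = 4 h 30 min; less 30 min break → 4 h 0 min
Fri: 09:26–17:25 = 7 h 59 min; less 30 min break → 7 h 29 min
Sat: 05:14–11:49 = 6 h 35 min; less 30 min break → 6 h 5 min
Total: 4 h 0 min + 7 h 29 min + 6 h 5 min = 17 h 34 min.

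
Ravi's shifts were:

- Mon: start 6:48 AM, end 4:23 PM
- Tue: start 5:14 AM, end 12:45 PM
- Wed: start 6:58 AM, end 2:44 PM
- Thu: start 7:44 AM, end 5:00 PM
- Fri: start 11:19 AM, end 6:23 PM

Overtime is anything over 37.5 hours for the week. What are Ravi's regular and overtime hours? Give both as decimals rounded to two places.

Mon: 6:48 AM–4:23 PM = 9 h 35 min
Tue: 5:14 AM–12:45 PM = 7 h 31 min
Wed: 6:58 AM–2:44 PM = 7 h 46 min
Thu: 7:44 AM–5:00 PM = 9 h 16 min
Fri: 11:19 AM–6:23 PM = 7 h 4 min
Total worked: 41 h 12 min = 41.20 h.
Threshold 37.5 h → overtime 3 h 42 min, regular 37 h 30 min.

Regular 37.50 hours, overtime 3.70 hours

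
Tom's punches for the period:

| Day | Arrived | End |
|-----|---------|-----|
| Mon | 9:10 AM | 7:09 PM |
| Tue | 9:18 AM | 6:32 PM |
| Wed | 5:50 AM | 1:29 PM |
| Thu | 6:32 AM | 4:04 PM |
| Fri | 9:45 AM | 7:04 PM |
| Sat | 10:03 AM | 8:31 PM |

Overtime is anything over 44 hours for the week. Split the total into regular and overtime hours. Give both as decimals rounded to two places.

Regular 44.00 hours, overtime 12.18 hours

Mon: 9:10 AM–7:09 PM = 9 h 59 min
Tue: 9:18 AM–6:32 PM = 9 h 14 min
Wed: 5:50 AM–1:29 PM = 7 h 39 min
Thu: 6:32 AM–4:04 PM = 9 h 32 min
Fri: 9:45 AM–7:04 PM = 9 h 19 min
Sat: 10:03 AM–8:31 PM = 10 h 28 min
Total worked: 56 h 11 min = 56.18 h.
Threshold 44 h → overtime 12 h 11 min, regular 44 h 0 min.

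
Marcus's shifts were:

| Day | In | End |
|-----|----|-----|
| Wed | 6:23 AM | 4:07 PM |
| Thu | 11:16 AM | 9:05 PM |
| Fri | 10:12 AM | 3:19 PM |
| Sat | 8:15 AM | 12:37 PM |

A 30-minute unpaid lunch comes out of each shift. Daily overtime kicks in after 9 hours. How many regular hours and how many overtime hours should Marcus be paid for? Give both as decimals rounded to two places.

Regular 26.48 hours, overtime 0.55 hours

Wed: 6:23 AM–4:07 PM = 9 h 44 min; less 30 min break → 9 h 14 min
Thu: 11:16 AM–9:05 PM = 9 h 49 min; less 30 min break → 9 h 19 min
Fri: 10:12 AM–3:19 PM = 5 h 7 min; less 30 min break → 4 h 37 min
Sat: 8:15 AM–12:37 PM = 4 h 22 min; less 30 min break → 3 h 52 min
Wed reg 9 h 0 min / OT 0 h 14 min; Thu reg 9 h 0 min / OT 0 h 19 min; Fri reg 4 h 37 min / OT 0 h 0 min; Sat reg 3 h 52 min / OT 0 h 0 min.
Totals: regular 26 h 29 min, overtime 0 h 33 min.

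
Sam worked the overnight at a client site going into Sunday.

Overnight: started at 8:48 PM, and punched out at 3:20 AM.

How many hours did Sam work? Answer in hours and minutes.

6 h 32 min

Overnight: 8:48 PM → midnight = 3 h 12 min; midnight → 3:20 AM = 3 h 20 min; span 6 h 32 min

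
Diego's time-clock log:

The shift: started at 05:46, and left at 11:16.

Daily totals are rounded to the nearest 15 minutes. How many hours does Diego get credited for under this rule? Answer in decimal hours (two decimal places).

The shift: 05:46–11:16 = 5 h 30 min → rounds to 5 h 30 min

5.50 hours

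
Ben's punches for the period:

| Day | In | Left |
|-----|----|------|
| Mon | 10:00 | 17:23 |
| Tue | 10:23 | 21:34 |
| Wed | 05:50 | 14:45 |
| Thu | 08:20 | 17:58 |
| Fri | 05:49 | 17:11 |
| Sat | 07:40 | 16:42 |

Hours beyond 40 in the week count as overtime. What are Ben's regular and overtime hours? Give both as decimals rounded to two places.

Mon: 10:00–17:23 = 7 h 23 min
Tue: 10:23–21:34 = 11 h 11 min
Wed: 05:50–14:45 = 8 h 55 min
Thu: 08:20–17:58 = 9 h 38 min
Fri: 05:49–17:11 = 11 h 22 min
Sat: 07:40–16:42 = 9 h 2 min
Total worked: 57 h 31 min = 57.52 h.
Threshold 40 h → overtime 17 h 31 min, regular 40 h 0 min.

Regular 40.00 hours, overtime 17.52 hours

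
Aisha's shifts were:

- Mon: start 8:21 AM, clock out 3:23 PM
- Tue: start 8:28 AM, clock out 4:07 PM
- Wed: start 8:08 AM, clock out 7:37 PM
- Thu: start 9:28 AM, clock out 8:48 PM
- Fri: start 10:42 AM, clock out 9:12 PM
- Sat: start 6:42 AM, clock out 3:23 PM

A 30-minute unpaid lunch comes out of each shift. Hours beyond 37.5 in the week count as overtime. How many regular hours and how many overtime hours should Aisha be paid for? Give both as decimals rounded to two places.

Regular 37.50 hours, overtime 16.18 hours

Mon: 8:21 AM–3:23 PM = 7 h 2 min; less 30 min break → 6 h 32 min
Tue: 8:28 AM–4:07 PM = 7 h 39 min; less 30 min break → 7 h 9 min
Wed: 8:08 AM–7:37 PM = 11 h 29 min; less 30 min break → 10 h 59 min
Thu: 9:28 AM–8:48 PM = 11 h 20 min; less 30 min break → 10 h 50 min
Fri: 10:42 AM–9:12 PM = 10 h 30 min; less 30 min break → 10 h 0 min
Sat: 6:42 AM–3:23 PM = 8 h 41 min; less 30 min break → 8 h 11 min
Total worked: 53 h 41 min = 53.68 h.
Threshold 37.5 h → overtime 16 h 11 min, regular 37 h 30 min.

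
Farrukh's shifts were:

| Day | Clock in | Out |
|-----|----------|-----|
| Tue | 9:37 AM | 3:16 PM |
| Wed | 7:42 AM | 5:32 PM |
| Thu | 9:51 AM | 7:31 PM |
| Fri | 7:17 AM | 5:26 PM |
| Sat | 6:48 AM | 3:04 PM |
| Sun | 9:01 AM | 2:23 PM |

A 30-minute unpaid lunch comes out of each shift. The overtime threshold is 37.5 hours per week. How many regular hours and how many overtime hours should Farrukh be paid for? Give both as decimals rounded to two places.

Regular 37.50 hours, overtime 8.43 hours

Tue: 9:37 AM–3:16 PM = 5 h 39 min; less 30 min break → 5 h 9 min
Wed: 7:42 AM–5:32 PM = 9 h 50 min; less 30 min break → 9 h 20 min
Thu: 9:51 AM–7:31 PM = 9 h 40 min; less 30 min break → 9 h 10 min
Fri: 7:17 AM–5:26 PM = 10 h 9 min; less 30 min break → 9 h 39 min
Sat: 6:48 AM–3:04 PM = 8 h 16 min; less 30 min break → 7 h 46 min
Sun: 9:01 AM–2:23 PM = 5 h 22 min; less 30 min break → 4 h 52 min
Total worked: 45 h 56 min = 45.93 h.
Threshold 37.5 h → overtime 8 h 26 min, regular 37 h 30 min.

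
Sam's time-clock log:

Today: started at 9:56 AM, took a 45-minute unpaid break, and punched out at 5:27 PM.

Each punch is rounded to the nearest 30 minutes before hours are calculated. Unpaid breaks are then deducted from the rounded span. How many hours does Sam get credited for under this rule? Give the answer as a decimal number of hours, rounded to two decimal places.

6.75 hours

Today: in 9:56 AM→10:00 AM, out 5:27 PM→5:30 PM; 7 h 30 min − 45 min = 6 h 45 min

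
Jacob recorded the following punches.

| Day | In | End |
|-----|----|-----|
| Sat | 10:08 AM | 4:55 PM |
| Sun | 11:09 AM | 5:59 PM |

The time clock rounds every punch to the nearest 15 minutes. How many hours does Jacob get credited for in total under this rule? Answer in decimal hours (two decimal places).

13.50 hours

Sat: in 10:08 AM→10:15 AM, out 4:55 PM→5:00 PM; 6 h 45 min
Sun: in 11:09 AM→11:15 AM, out 5:59 PM→6:00 PM; 6 h 45 min
Total credited: 13 h 30 min.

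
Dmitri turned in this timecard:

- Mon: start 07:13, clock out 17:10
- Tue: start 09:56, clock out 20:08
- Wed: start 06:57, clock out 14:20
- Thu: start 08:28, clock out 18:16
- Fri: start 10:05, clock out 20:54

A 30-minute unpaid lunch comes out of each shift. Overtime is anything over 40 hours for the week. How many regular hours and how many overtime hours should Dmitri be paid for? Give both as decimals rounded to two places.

Regular 40.00 hours, overtime 5.65 hours

Mon: 07:13–17:10 = 9 h 57 min; less 30 min break → 9 h 27 min
Tue: 09:56–20:08 = 10 h 12 min; less 30 min break → 9 h 42 min
Wed: 06:57–14:20 = 7 h 23 min; less 30 min break → 6 h 53 min
Thu: 08:28–18:16 = 9 h 48 min; less 30 min break → 9 h 18 min
Fri: 10:05–20:54 = 10 h 49 min; less 30 min break → 10 h 19 min
Total worked: 45 h 39 min = 45.65 h.
Threshold 40 h → overtime 5 h 39 min, regular 40 h 0 min.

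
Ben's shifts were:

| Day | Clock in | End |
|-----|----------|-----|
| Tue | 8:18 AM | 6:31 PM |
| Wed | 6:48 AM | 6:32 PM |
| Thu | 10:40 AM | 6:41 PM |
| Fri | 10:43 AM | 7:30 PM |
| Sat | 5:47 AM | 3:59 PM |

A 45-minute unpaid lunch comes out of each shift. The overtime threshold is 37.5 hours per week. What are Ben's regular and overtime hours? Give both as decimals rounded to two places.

Regular 37.50 hours, overtime 7.70 hours

Tue: 8:18 AM–6:31 PM = 10 h 13 min; less 45 min break → 9 h 28 min
Wed: 6:48 AM–6:32 PM = 11 h 44 min; less 45 min break → 10 h 59 min
Thu: 10:40 AM–6:41 PM = 8 h 1 min; less 45 min break → 7 h 16 min
Fri: 10:43 AM–7:30 PM = 8 h 47 min; less 45 min break → 8 h 2 min
Sat: 5:47 AM–3:59 PM = 10 h 12 min; less 45 min break → 9 h 27 min
Total worked: 45 h 12 min = 45.20 h.
Threshold 37.5 h → overtime 7 h 42 min, regular 37 h 30 min.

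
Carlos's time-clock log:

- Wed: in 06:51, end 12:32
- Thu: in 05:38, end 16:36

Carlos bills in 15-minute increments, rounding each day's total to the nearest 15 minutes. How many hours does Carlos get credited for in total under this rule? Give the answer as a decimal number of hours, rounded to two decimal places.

Wed: 06:51–12:32 = 5 h 41 min → rounds to 5 h 45 min
Thu: 05:38–16:36 = 10 h 58 min → rounds to 11 h 0 min
Total credited: 16 h 45 min.

16.75 hours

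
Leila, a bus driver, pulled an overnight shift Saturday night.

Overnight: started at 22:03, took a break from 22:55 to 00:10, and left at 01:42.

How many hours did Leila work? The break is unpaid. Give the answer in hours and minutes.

2 h 24 min

Overnight: 22:03 → midnight = 1 h 57 min; midnight → 01:42 = 1 h 42 min; span 3 h 39 min; less 75 min break → 2 h 24 min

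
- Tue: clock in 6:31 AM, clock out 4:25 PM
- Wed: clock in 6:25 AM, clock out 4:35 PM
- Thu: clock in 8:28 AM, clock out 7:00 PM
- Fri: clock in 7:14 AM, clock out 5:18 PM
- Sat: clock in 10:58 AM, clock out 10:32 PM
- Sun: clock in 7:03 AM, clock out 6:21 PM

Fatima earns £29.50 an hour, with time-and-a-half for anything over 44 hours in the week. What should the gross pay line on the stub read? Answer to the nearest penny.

£2162.35

Tue: 6:31 AM–4:25 PM = 9 h 54 min
Wed: 6:25 AM–4:35 PM = 10 h 10 min
Thu: 8:28 AM–7:00 PM = 10 h 32 min
Fri: 7:14 AM–5:18 PM = 10 h 4 min
Sat: 10:58 AM–10:32 PM = 11 h 34 min
Sun: 7:03 AM–6:21 PM = 11 h 18 min
Total worked: 63 h 32 min = 3812 min.
Regular 44 h 0 min = 2640 min at £29.50/h; overtime 19 h 32 min = 1172 min at £44.25/h.
Pay = (2640 × £29.50 + 1172 × £44.25) ÷ 60 = £2162.35.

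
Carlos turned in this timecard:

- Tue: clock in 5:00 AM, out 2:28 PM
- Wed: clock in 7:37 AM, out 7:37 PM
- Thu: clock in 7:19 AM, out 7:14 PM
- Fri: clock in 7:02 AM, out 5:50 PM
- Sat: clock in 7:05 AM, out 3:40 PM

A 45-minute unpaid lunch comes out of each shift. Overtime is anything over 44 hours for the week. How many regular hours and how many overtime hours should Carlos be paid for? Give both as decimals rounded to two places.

Regular 44.00 hours, overtime 5.02 hours

Tue: 5:00 AM–2:28 PM = 9 h 28 min; less 45 min break → 8 h 43 min
Wed: 7:37 AM–7:37 PM = 12 h 0 min; less 45 min break → 11 h 15 min
Thu: 7:19 AM–7:14 PM = 11 h 55 min; less 45 min break → 11 h 10 min
Fri: 7:02 AM–5:50 PM = 10 h 48 min; less 45 min break → 10 h 3 min
Sat: 7:05 AM–3:40 PM = 8 h 35 min; less 45 min break → 7 h 50 min
Total worked: 49 h 1 min = 49.02 h.
Threshold 44 h → overtime 5 h 1 min, regular 44 h 0 min.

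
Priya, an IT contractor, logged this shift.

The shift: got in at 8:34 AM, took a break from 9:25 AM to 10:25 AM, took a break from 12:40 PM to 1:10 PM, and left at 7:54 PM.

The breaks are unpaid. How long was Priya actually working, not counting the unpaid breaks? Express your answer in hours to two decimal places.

The shift: 8:34 AM–7:54 PM = 11 h 20 min; less 90 min break → 9 h 50 min

9.83 hours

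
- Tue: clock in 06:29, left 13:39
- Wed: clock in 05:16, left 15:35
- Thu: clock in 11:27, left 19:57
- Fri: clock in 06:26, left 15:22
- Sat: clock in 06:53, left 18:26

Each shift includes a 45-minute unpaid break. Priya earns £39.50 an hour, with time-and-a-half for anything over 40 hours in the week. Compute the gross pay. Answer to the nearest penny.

£1740.96

Tue: 06:29–13:39 = 7 h 10 min; less 45 min break → 6 h 25 min
Wed: 05:16–15:35 = 10 h 19 min; less 45 min break → 9 h 34 min
Thu: 11:27–19:57 = 8 h 30 min; less 45 min break → 7 h 45 min
Fri: 06:26–15:22 = 8 h 56 min; less 45 min break → 8 h 11 min
Sat: 06:53–18:26 = 11 h 33 min; less 45 min break → 10 h 48 min
Total worked: 42 h 43 min = 2563 min.
Regular 40 h 0 min = 2400 min at £39.50/h; overtime 2 h 43 min = 163 min at £59.25/h.
Pay = (2400 × £39.50 + 163 × £59.25) ÷ 60 = £1740.96.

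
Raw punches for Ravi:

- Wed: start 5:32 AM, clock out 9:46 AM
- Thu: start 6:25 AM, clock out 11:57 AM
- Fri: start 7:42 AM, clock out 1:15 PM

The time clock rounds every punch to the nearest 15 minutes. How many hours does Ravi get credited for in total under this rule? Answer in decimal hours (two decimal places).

Wed: in 5:32 AM→5:30 AM, out 9:46 AM→9:45 AM; 4 h 15 min
Thu: in 6:25 AM→6:30 AM, out 11:57 AM→12:00 PM; 5 h 30 min
Fri: in 7:42 AM→7:45 AM, out 1:15 PM→1:15 PM; 5 h 30 min
Total credited: 15 h 15 min.

15.25 hours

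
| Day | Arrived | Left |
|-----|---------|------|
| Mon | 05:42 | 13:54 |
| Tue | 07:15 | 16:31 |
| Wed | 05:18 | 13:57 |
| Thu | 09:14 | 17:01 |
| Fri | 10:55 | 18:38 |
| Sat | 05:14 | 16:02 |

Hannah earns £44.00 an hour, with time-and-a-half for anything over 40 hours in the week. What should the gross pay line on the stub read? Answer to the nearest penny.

£2579.50

Mon: 05:42–13:54 = 8 h 12 min
Tue: 07:15–16:31 = 9 h 16 min
Wed: 05:18–13:57 = 8 h 39 min
Thu: 09:14–17:01 = 7 h 47 min
Fri: 10:55–18:38 = 7 h 43 min
Sat: 05:14–16:02 = 10 h 48 min
Total worked: 52 h 25 min = 3145 min.
Regular 40 h 0 min = 2400 min at £44.00/h; overtime 12 h 25 min = 745 min at £66.00/h.
Pay = (2400 × £44.00 + 745 × £66.00) ÷ 60 = £2579.50.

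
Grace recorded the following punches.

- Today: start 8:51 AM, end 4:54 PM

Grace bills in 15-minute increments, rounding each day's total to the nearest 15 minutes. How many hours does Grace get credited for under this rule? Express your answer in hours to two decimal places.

Today: 8:51 AM–4:54 PM = 8 h 3 min → rounds to 8 h 0 min

8.00 hours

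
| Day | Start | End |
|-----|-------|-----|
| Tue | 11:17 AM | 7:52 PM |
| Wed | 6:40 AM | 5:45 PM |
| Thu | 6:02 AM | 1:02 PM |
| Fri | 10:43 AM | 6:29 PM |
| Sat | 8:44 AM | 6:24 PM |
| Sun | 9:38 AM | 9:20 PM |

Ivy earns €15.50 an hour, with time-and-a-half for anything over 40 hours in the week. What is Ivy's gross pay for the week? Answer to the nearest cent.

Tue: 11:17 AM–7:52 PM = 8 h 35 min
Wed: 6:40 AM–5:45 PM = 11 h 5 min
Thu: 6:02 AM–1:02 PM = 7 h 0 min
Fri: 10:43 AM–6:29 PM = 7 h 46 min
Sat: 8:44 AM–6:24 PM = 9 h 40 min
Sun: 9:38 AM–9:20 PM = 11 h 42 min
Total worked: 55 h 48 min = 3348 min.
Regular 40 h 0 min = 2400 min at €15.50/h; overtime 15 h 48 min = 948 min at €23.25/h.
Pay = (2400 × €15.50 + 948 × €23.25) ÷ 60 = €987.35.

€987.35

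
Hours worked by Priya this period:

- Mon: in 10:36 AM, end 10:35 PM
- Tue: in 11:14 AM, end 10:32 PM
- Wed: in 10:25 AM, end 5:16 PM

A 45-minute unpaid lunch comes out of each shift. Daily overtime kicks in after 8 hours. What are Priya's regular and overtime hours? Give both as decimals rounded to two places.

Regular 22.10 hours, overtime 5.78 hours

Mon: 10:36 AM–10:35 PM = 11 h 59 min; less 45 min break → 11 h 14 min
Tue: 11:14 AM–10:32 PM = 11 h 18 min; less 45 min break → 10 h 33 min
Wed: 10:25 AM–5:16 PM = 6 h 51 min; less 45 min break → 6 h 6 min
Mon reg 8 h 0 min / OT 3 h 14 min; Tue reg 8 h 0 min / OT 2 h 33 min; Wed reg 6 h 6 min / OT 0 h 0 min.
Totals: regular 22 h 6 min, overtime 5 h 47 min.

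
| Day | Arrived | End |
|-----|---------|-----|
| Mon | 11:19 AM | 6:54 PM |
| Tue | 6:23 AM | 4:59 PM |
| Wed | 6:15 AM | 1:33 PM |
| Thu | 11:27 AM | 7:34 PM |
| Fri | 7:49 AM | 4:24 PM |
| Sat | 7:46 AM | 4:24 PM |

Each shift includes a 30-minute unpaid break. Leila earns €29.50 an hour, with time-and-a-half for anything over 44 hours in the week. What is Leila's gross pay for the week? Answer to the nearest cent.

€1466.89

Mon: 11:19 AM–6:54 PM = 7 h 35 min; less 30 min break → 7 h 5 min
Tue: 6:23 AM–4:59 PM = 10 h 36 min; less 30 min break → 10 h 6 min
Wed: 6:15 AM–1:33 PM = 7 h 18 min; less 30 min break → 6 h 48 min
Thu: 11:27 AM–7:34 PM = 8 h 7 min; less 30 min break → 7 h 37 min
Fri: 7:49 AM–4:24 PM = 8 h 35 min; less 30 min break → 8 h 5 min
Sat: 7:46 AM–4:24 PM = 8 h 38 min; less 30 min break → 8 h 8 min
Total worked: 47 h 49 min = 2869 min.
Regular 44 h 0 min = 2640 min at €29.50/h; overtime 3 h 49 min = 229 min at €44.25/h.
Pay = (2640 × €29.50 + 229 × €44.25) ÷ 60 = €1466.89.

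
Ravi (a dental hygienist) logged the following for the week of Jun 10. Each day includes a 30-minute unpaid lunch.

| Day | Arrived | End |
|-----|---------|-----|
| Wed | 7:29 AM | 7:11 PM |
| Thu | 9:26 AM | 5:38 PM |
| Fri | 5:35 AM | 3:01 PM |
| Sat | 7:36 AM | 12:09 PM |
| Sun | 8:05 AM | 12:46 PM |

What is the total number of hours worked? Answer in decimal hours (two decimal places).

Wed: 7:29 AM–7:11 PM = 11 h 42 min; less 30 min break → 11 h 12 min
Thu: 9:26 AM–5:38 PM = 8 h 12 min; less 30 min break → 7 h 42 min
Fri: 5:35 AM–3:01 PM = 9 h 26 min; less 30 min break → 8 h 56 min
Sat: 7:36 AM–12:09 PM = 4 h 33 min; less 30 min break → 4 h 3 min
Sun: 8:05 AM–12:46 PM = 4 h 41 min; less 30 min break → 4 h 11 min
Total: 11 h 12 min + 7 h 42 min + 8 h 56 min + 4 h 3 min + 4 h 11 min = 36 h 4 min.

36.07 hours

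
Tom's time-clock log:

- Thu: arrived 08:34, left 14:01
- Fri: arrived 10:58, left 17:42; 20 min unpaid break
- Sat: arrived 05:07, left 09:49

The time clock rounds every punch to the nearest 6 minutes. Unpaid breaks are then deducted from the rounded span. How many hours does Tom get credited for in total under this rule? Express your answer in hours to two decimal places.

16.47 hours

Thu: in 08:34→08:36, out 14:01→14:00; 5 h 24 min
Fri: in 10:58→11:00, out 17:42→17:42; 6 h 42 min − 20 min = 6 h 22 min
Sat: in 05:07→05:06, out 09:49→09:48; 4 h 42 min
Total credited: 16 h 28 min.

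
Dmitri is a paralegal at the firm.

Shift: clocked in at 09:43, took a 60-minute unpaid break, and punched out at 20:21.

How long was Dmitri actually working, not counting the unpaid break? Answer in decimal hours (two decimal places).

Shift: 09:43–20:21 = 10 h 38 min; less 60 min break → 9 h 38 min

9.63 hours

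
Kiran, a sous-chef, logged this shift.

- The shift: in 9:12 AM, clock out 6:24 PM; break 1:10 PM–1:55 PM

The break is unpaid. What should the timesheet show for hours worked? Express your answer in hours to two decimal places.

8.45 hours

The shift: 9:12 AM–6:24 PM = 9 h 12 min; less 45 min break → 8 h 27 min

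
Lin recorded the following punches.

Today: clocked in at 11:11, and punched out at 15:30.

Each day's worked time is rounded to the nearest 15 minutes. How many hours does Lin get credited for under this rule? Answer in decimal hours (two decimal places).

4.25 hours

Today: 11:11–15:30 = 4 h 19 min → rounds to 4 h 15 min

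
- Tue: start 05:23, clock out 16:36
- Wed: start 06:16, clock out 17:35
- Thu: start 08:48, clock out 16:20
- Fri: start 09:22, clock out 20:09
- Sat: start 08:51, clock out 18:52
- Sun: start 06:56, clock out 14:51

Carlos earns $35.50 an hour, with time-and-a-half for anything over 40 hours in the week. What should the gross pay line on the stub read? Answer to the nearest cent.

Tue: 05:23–16:36 = 11 h 13 min
Wed: 06:16–17:35 = 11 h 19 min
Thu: 08:48–16:20 = 7 h 32 min
Fri: 09:22–20:09 = 10 h 47 min
Sat: 08:51–18:52 = 10 h 1 min
Sun: 06:56–14:51 = 7 h 55 min
Total worked: 58 h 47 min = 3527 min.
Regular 40 h 0 min = 2400 min at $35.50/h; overtime 18 h 47 min = 1127 min at $53.25/h.
Pay = (2400 × $35.50 + 1127 × $53.25) ÷ 60 = $2420.21.

$2420.21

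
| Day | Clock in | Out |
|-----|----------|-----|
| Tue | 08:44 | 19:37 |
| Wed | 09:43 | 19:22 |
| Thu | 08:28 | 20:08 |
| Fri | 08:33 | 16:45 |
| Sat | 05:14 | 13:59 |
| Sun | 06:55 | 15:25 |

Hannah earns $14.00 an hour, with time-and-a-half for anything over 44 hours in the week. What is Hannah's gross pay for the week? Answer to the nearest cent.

Tue: 08:44–19:37 = 10 h 53 min
Wed: 09:43–19:22 = 9 h 39 min
Thu: 08:28–20:08 = 11 h 40 min
Fri: 08:33–16:45 = 8 h 12 min
Sat: 05:14–13:59 = 8 h 45 min
Sun: 06:55–15:25 = 8 h 30 min
Total worked: 57 h 39 min = 3459 min.
Regular 44 h 0 min = 2640 min at $14.00/h; overtime 13 h 39 min = 819 min at $21.00/h.
Pay = (2640 × $14.00 + 819 × $21.00) ÷ 60 = $902.65.

$902.65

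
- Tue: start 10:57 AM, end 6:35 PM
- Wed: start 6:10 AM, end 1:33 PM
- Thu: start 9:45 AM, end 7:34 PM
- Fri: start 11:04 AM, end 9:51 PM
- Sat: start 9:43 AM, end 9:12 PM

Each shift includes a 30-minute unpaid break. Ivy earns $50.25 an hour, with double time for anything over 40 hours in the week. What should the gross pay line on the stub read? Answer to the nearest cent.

Tue: 10:57 AM–6:35 PM = 7 h 38 min; less 30 min break → 7 h 8 min
Wed: 6:10 AM–1:33 PM = 7 h 23 min; less 30 min break → 6 h 53 min
Thu: 9:45 AM–7:34 PM = 9 h 49 min; less 30 min break → 9 h 19 min
Fri: 11:04 AM–9:51 PM = 10 h 47 min; less 30 min break → 10 h 17 min
Sat: 9:43 AM–9:12 PM = 11 h 29 min; less 30 min break → 10 h 59 min
Total worked: 44 h 36 min = 2676 min.
Regular 40 h 0 min = 2400 min at $50.25/h; overtime 4 h 36 min = 276 min at $100.50/h.
Pay = (2400 × $50.25 + 276 × $100.50) ÷ 60 = $2472.30.

$2472.30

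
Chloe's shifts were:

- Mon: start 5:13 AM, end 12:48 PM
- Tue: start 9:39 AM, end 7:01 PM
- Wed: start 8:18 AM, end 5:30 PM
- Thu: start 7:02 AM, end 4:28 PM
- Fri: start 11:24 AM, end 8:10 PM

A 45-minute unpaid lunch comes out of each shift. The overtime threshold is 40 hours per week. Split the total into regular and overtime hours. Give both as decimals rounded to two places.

Mon: 5:13 AM–12:48 PM = 7 h 35 min; less 45 min break → 6 h 50 min
Tue: 9:39 AM–7:01 PM = 9 h 22 min; less 45 min break → 8 h 37 min
Wed: 8:18 AM–5:30 PM = 9 h 12 min; less 45 min break → 8 h 27 min
Thu: 7:02 AM–4:28 PM = 9 h 26 min; less 45 min break → 8 h 41 min
Fri: 11:24 AM–8:10 PM = 8 h 46 min; less 45 min break → 8 h 1 min
Total worked: 40 h 36 min = 40.60 h.
Threshold 40 h → overtime 0 h 36 min, regular 40 h 0 min.

Regular 40.00 hours, overtime 0.60 hours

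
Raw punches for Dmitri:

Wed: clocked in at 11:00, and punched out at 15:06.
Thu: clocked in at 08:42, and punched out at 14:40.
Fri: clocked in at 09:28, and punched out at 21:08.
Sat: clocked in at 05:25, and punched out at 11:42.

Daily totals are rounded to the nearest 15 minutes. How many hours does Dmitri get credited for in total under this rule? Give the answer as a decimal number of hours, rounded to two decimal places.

28.00 hours

Wed: 11:00–15:06 = 4 h 6 min → rounds to 4 h 0 min
Thu: 08:42–14:40 = 5 h 58 min → rounds to 6 h 0 min
Fri: 09:28–21:08 = 11 h 40 min → rounds to 11 h 45 min
Sat: 05:25–11:42 = 6 h 17 min → rounds to 6 h 15 min
Total credited: 28 h 0 min.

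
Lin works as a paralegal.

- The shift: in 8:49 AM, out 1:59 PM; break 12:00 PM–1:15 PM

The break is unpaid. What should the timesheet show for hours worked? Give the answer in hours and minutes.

3 h 55 min

The shift: 8:49 AM–1:59 PM = 5 h 10 min; less 75 min break → 3 h 55 min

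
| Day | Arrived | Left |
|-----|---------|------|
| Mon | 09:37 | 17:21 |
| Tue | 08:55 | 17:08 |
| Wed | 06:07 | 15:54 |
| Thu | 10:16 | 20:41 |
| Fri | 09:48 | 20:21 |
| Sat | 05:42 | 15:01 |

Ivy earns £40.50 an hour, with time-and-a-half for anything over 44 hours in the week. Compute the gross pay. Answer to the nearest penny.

Mon: 09:37–17:21 = 7 h 44 min
Tue: 08:55–17:08 = 8 h 13 min
Wed: 06:07–15:54 = 9 h 47 min
Thu: 10:16–20:41 = 10 h 25 min
Fri: 09:48–20:21 = 10 h 33 min
Sat: 05:42–15:01 = 9 h 19 min
Total worked: 56 h 1 min = 3361 min.
Regular 44 h 0 min = 2640 min at £40.50/h; overtime 12 h 1 min = 721 min at £60.75/h.
Pay = (2640 × £40.50 + 721 × £60.75) ÷ 60 = £2512.01.

£2512.01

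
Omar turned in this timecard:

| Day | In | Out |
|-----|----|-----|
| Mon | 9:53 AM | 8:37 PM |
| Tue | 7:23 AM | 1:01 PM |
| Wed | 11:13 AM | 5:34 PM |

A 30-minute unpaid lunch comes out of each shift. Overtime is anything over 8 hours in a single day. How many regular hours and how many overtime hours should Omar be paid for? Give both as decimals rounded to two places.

Regular 18.98 hours, overtime 2.23 hours

Mon: 9:53 AM–8:37 PM = 10 h 44 min; less 30 min break → 10 h 14 min
Tue: 7:23 AM–1:01 PM = 5 h 38 min; less 30 min break → 5 h 8 min
Wed: 11:13 AM–5:34 PM = 6 h 21 min; less 30 min break → 5 h 51 min
Mon reg 8 h 0 min / OT 2 h 14 min; Tue reg 5 h 8 min / OT 0 h 0 min; Wed reg 5 h 51 min / OT 0 h 0 min.
Totals: regular 18 h 59 min, overtime 2 h 14 min.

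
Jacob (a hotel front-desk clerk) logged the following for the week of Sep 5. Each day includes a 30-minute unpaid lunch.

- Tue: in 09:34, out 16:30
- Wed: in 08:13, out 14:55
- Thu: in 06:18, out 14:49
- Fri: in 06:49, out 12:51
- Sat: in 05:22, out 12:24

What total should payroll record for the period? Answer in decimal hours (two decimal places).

Tue: 09:34–16:30 = 6 h 56 min; less 30 min break → 6 h 26 min
Wed: 08:13–14:55 = 6 h 42 min; less 30 min break → 6 h 12 min
Thu: 06:18–14:49 = 8 h 31 min; less 30 min break → 8 h 1 min
Fri: 06:49–12:51 = 6 h 2 min; less 30 min break → 5 h 32 min
Sat: 05:22–12:24 = 7 h 2 min; less 30 min break → 6 h 32 min
Total: 6 h 26 min + 6 h 12 min + 8 h 1 min + 5 h 32 min + 6 h 32 min = 32 h 43 min.

32.72 hours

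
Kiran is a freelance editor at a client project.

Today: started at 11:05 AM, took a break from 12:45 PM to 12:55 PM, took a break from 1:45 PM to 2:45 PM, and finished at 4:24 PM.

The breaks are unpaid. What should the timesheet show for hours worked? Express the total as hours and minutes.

4 h 9 min

Today: 11:05 AM–4:24 PM = 5 h 19 min; less 70 min break → 4 h 9 min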